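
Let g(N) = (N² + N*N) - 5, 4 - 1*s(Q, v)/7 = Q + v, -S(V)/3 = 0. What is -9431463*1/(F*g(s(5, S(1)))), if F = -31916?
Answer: 3143821/989396 ≈ 3.1775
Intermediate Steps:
S(V) = 0 (S(V) = -3*0 = 0)
s(Q, v) = 28 - 7*Q - 7*v (s(Q, v) = 28 - 7*(Q + v) = 28 + (-7*Q - 7*v) = 28 - 7*Q - 7*v)
g(N) = -5 + 2*N² (g(N) = (N² + N²) - 5 = 2*N² - 5 = -5 + 2*N²)
-9431463*1/(F*g(s(5, S(1)))) = -9431463*(-1/(31916*(-5 + 2*(28 - 7*5 - 7*0)²))) = -9431463*(-1/(31916*(-5 + 2*(28 - 35 + 0)²))) = -9431463*(-1/(31916*(-5 + 2*(-7)²))) = -9431463*(-1/(31916*(-5 + 2*49))) = -9431463*(-1/(31916*(-5 + 98))) = -9431463/((-31916*93)) = -9431463/(-2968188) = -9431463*(-1/2968188) = 3143821/989396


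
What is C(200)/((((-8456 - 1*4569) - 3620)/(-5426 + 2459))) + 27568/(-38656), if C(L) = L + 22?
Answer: 1562677049/40214320 ≈ 38.859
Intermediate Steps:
C(L) = 22 + L
C(200)/((((-8456 - 1*4569) - 3620)/(-5426 + 2459))) + 27568/(-38656) = (22 + 200)/((((-8456 - 1*4569) - 3620)/(-5426 + 2459))) + 27568/(-38656) = 222/((((-8456 - 4569) - 3620)/(-2967))) + 27568*(-1/38656) = 222/(((-13025 - 3620)*(-1/2967))) - 1723/2416 = 222/((-16645*(-1/2967))) - 1723/2416 = 222/(16645/2967) - 1723/2416 = 222*(2967/16645) - 1723/2416 = 658674/16645 - 1723/2416 = 1562677049/40214320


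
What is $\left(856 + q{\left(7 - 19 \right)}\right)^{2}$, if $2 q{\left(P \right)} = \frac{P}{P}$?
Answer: $\frac{2934369}{4} \approx 7.3359 \cdot 10^{5}$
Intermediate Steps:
$q{\left(P \right)} = \frac{1}{2}$ ($q{\left(P \right)} = \frac{P \frac{1}{P}}{2} = \frac{1}{2} \cdot 1 = \frac{1}{2}$)
$\left(856 + q{\left(7 - 19 \right)}\right)^{2} = \left(856 + \frac{1}{2}\right)^{2} = \left(\frac{1713}{2}\right)^{2} = \frac{2934369}{4}$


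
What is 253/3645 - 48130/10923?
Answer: -57556777/13271445 ≈ -4.3369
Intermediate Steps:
253/3645 - 48130/10923 = -57556777/13271445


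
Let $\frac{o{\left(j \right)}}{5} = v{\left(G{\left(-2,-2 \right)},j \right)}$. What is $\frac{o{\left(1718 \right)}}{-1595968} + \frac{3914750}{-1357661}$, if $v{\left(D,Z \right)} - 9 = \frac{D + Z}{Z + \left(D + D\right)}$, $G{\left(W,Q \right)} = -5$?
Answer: $- \frac{10671385241614925}{3700866236528384} \approx -2.8835$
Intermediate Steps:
$v{\left(D,Z \right)} = 9 + \frac{D + Z}{Z + 2 D}$ ($v{\left(D,Z \right)} = 9 + \frac{D + Z}{Z + \left(D + D\right)} = 9 + \frac{D + Z}{Z + 2 D}$)
$o{\left(j \right)} = \frac{5 \left(-95 + 10 j\right)}{-10 + j}$ ($o{\left(j \right)} = 5 \frac{10 j + 19 \left(-5\right)}{j + 2 \left(-5\right)} = 5 \frac{10 j - 95}{j - 10} = 5 \frac{-95 + 10 j}{-10 + j} = \frac{5 \left(-95 + 10 j\right)}{-10 + j}$)
$\frac{o{\left(1718 \right)}}{-1595968} + \frac{3914750}{-1357661} = \frac{25 \frac{1}{-10 + 1718} \left(-19 + 2 \cdot 1718\right)}{-1595968} + \frac{3914750}{-1357661} = \frac{25 \left(-19 + 3436\right)}{1708} \left(- \frac{1}{1595968}\right) + 3914750 \left(- \frac{1}{1357661}\right) = 25 \cdot \frac{1}{1708} \cdot 3417 \left(- \frac{1}{1595968}\right) - \frac{3914750}{1357661} = \frac{85425}{1708} \left(- \frac{1}{1595968}\right) - \frac{3914750}{1357661} = - \frac{85425}{2725913344} - \frac{3914750}{1357661} = - \frac{10671385241614925}{3700866236528384}$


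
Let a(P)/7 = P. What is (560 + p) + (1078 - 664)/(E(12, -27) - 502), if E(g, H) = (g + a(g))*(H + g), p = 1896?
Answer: 2384569/971 ≈ 2455.8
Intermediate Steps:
a(P) = 7*P
E(g, H) = 8*g*(H + g) (E(g, H) = (g + 7*g)*(H + g) = (8*g)*(H + g) = 8*g*(H + g))
(560 + p) + (1078 - 664)/(E(12, -27) - 502) = (560 + 1896) + (1078 - 664)/(8*12*(-27 + 12) - 502) = 2456 + 414/(8*12*(-15) - 502) = 2456 + 414/(-1440 - 502) = 2456 + 414/(-1942) = 2456 + 414*(-1/1942) = 2456 - 207/971 = 2384569/971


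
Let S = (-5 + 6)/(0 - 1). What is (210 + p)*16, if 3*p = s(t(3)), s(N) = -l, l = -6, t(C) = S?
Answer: 3392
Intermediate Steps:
S = -1 (S = 1/(-1) = 1*(-1) = -1)
t(C) = -1
s(N) = 6 (s(N) = -1*(-6) = 6)
p = 2 (p = (⅓)*6 = 2)
(210 + p)*16 = (210 + 2)*16 = 212*16 = 3392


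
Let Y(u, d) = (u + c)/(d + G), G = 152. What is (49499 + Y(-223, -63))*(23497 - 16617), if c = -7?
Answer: 30307645280/89 ≈ 3.4054e+8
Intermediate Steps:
Y(u, d) = (-7 + u)/(152 + d) (Y(u, d) = (u - 7)/(d + 152) = (-7 + u)/(152 + d))
(49499 + Y(-223, -63))*(23497 - 16617) = (49499 + (-7 - 223)/(152 - 63))*(23497 - 16617) = (49499 - 230/89)*6880 = (4405181/89)*6880 = 30307645280/89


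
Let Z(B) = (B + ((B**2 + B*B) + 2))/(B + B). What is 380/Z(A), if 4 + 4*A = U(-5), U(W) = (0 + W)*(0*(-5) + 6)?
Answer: -3230/69 ≈ -46.812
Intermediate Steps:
U(W) = 6*W (U(W) = W*(0 + 6) = W*6 = 6*W)
A = -17/2 (A = -1 + (6*(-5))/4 = -1 + (1/4)*(-30) = -1 - 15/2 = -17/2 ≈ -8.5000)
Z(B) = (2 + B + 2*B**2)/(2*B) (Z(B) = (B + ((B**2 + B**2) + 2))/((2*B)) = (B + (2*B**2 + 2))*(1/(2*B)) = (B + (2 + 2*B**2))*(1/(2*B)) = (2 + B + 2*B**2)*(1/(2*B)) = (2 + B + 2*B**2)/(2*B))
380/Z(A) = 380/(1/2 - 17/2 + 1/(-17/2)) = 380/(1/2 - 17/2 - 2/17) = 380/(-138/17) = 380*(-17/138) = -3230/69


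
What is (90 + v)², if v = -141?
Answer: 2601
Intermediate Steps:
(90 + v)² = (90 - 141)² = (-51)² = 2601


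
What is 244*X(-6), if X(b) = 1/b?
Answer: -122/3 ≈ -40.667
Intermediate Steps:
244*X(-6) = 244/(-6) = 244*(-⅙) = -122/3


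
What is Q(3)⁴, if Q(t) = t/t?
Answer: 1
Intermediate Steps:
Q(t) = 1
Q(3)⁴ = 1⁴ = 1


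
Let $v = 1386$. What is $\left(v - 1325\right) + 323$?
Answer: $384$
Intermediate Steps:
$\left(v - 1325\right) + 323 = \left(1386 - 1325\right) + 323 = 61 + 323 = 384$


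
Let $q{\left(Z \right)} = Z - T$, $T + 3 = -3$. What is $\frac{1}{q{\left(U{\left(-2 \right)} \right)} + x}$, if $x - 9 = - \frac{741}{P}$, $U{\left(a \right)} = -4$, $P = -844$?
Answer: $\frac{844}{10025} \approx 0.08419$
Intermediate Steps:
$T = -6$ ($T = -3 - 3 = -6$)
$q{\left(Z \right)} = 6 + Z$ ($q{\left(Z \right)} = Z - -6 = Z + 6 = 6 + Z$)
$x = \frac{8337}{844}$ ($x = 9 - \frac{741}{-844} = 9 - - \frac{741}{844} = 9 + \frac{741}{844} = \frac{8337}{844} \approx 9.878$)
$\frac{1}{q{\left(U{\left(-2 \right)} \right)} + x} = \frac{1}{\left(6 - 4\right) + \frac{8337}{844}} = \frac{1}{2 + \frac{8337}{844}} = \frac{1}{\frac{10025}{844}} = \frac{844}{10025}$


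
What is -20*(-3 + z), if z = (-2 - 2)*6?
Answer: 540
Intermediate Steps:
z = -24 (z = -4*6 = -24)
-20*(-3 + z) = -20*(-3 - 24) = -20*(-27) = 540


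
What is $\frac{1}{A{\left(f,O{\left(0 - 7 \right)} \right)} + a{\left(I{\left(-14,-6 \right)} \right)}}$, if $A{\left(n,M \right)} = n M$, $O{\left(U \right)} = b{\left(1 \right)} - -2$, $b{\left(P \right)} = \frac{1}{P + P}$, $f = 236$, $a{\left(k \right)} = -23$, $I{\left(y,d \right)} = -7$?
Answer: $\frac{1}{567} \approx 0.0017637$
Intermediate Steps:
$b{\left(P \right)} = \frac{1}{2 P}$
$O{\left(U \right)} = \frac{5}{2}$ ($O{\left(U \right)} = \frac{1}{2 \cdot 1} - -2 = \frac{1}{2} \cdot 1 + 2 = \frac{1}{2} + 2 = \frac{5}{2}$)
$A{\left(n,M \right)} = M n$
$\frac{1}{A{\left(f,O{\left(0 - 7 \right)} \right)} + a{\left(I{\left(-14,-6 \right)} \right)}} = \frac{1}{\frac{5}{2} \cdot 236 - 23} = \frac{1}{590 - 23} = \frac{1}{567}$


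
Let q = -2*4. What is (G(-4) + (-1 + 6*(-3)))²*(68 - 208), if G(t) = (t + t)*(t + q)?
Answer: -830060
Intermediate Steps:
q = -8
G(t) = 2*t*(-8 + t) (G(t) = (t + t)*(t - 8) = (2*t)*(-8 + t) = 2*t*(-8 + t))
(G(-4) + (-1 + 6*(-3)))²*(68 - 208) = (2*(-4)*(-8 - 4) + (-1 + 6*(-3)))²*(68 - 208) = (2*(-4)*(-12) + (-1 - 18))²*(-140) = (96 - 19)²*(-140) = 77²*(-140) = 5929*(-140) = -830060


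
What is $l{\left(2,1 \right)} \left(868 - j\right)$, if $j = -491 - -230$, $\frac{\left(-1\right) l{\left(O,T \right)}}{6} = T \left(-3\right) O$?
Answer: $40644$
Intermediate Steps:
$l{\left(O,T \right)} = 18 O T$ ($l{\left(O,T \right)} = - 6 T \left(-3\right) O = - 6 - 3 T O = - 6 \left(- 3 O T\right) = 18 O T$)
$j = -261$ ($j = -491 + 230 = -261$)
$l{\left(2,1 \right)} \left(868 - j\right) = 18 \cdot 2 \cdot 1 \left(868 - -261\right) = 36 \left(868 + 261\right) = 36 \cdot 1129 = 40644$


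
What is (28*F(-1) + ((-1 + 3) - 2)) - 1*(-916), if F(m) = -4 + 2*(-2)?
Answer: 692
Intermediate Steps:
F(m) = -8 (F(m) = -4 - 4 = -8)
(28*F(-1) + ((-1 + 3) - 2)) - 1*(-916) = (28*(-8) + ((-1 + 3) - 2)) - 1*(-916) = (-224 + (2 - 2)) + 916 = (-224 + 0) + 916 = -224 + 916 = 692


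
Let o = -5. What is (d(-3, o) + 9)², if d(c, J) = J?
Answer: 16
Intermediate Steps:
(d(-3, o) + 9)² = (-5 + 9)² = 4² = 16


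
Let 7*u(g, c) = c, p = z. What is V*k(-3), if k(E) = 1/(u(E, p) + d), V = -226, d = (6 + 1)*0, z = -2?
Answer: 791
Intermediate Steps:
p = -2
u(g, c) = c/7
d = 0 (d = 7*0 = 0)
k(E) = -7/2 (k(E) = 1/((1/7)*(-2) + 0) = 1/(-2/7 + 0) = 1/(-2/7) = -7/2)
V*k(-3) = -226*(-7/2) = 791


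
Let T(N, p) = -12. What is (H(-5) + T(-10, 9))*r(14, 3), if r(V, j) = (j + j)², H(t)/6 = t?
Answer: -1512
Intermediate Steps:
H(t) = 6*t
r(V, j) = 4*j² (r(V, j) = (2*j)² = 4*j²)
(H(-5) + T(-10, 9))*r(14, 3) = (6*(-5) - 12)*(4*3²) = (-30 - 12)*(4*9) = -42*36 = -1512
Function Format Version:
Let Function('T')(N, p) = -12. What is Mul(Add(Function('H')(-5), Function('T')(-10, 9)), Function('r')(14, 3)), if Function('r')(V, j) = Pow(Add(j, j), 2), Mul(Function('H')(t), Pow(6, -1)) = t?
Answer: -1512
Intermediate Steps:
Function('H')(t) = Mul(6, t)
Function('r')(V, j) = Mul(4, Pow(j, 2)) (Function('r')(V, j) = Pow(Mul(2, j), 2) = Mul(4, Pow(j, 2)))
Mul(Add(Function('H')(-5), Function('T')(-10, 9)), Function('r')(14, 3)) = Mul(Add(Mul(6, -5), -12), Mul(4, Pow(3, 2))) = Mul(Add(-30, -12), Mul(4, 9)) = Mul(-42, 36) = -1512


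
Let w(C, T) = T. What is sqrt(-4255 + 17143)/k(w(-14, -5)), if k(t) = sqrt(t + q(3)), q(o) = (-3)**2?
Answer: 3*sqrt(358) ≈ 56.763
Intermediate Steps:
q(o) = 9
k(t) = sqrt(9 + t) (k(t) = sqrt(t + 9) = sqrt(9 + t))
sqrt(-4255 + 17143)/k(w(-14, -5)) = sqrt(-4255 + 17143)/(sqrt(9 - 5)) = sqrt(12888)/(sqrt(4)) = (6*sqrt(358))/2 = (6*sqrt(358))*(1/2) = 3*sqrt(358)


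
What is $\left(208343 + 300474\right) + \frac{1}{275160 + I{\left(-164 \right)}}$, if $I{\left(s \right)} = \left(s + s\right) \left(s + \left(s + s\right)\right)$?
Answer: $\frac{222116937913}{436536} \approx 5.0882 \cdot 10^{5}$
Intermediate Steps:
$I{\left(s \right)} = 6 s^{2}$ ($I{\left(s \right)} = 2 s \left(s + 2 s\right) = 2 s 3 s = 6 s^{2}$)
$\left(208343 + 300474\right) + \frac{1}{275160 + I{\left(-164 \right)}} = \left(208343 + 300474\right) + \frac{1}{275160 + 6 \left(-164\right)^{2}} = 508817 + \frac{1}{275160 + 6 \cdot 26896} = 508817 + \frac{1}{275160 + 161376} = 508817 + \frac{1}{436536} = \frac{222116937913}{436536}$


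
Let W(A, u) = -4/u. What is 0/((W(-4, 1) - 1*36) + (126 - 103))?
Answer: 0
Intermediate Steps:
0/((W(-4, 1) - 1*36) + (126 - 103)) = 0/((-4/1 - 1*36) + (126 - 103)) = 0/((-4*1 - 36) + 23) = 0/((-4 - 36) + 23) = 0/(-40 + 23) = 0/(-17) = 0*(-1/17) = 0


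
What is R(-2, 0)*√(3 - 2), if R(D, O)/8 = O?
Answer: 0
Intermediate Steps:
R(D, O) = 8*O
R(-2, 0)*√(3 - 2) = (8*0)*√(3 - 2) = 0*√1 = 0*1 = 0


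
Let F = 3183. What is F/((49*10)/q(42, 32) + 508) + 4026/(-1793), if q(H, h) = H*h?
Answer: 31945686/7954889 ≈ 4.0159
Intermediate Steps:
F/((49*10)/q(42, 32) + 508) + 4026/(-1793) = 3183/((49*10)/((42*32)) + 508) + 4026/(-1793) = 3183/(490/1344 + 508) + 4026*(-1/1793) = 3183/(490*(1/1344) + 508) - 366/163 = 3183/(35/96 + 508) - 366/163 = 3183/(48803/96) - 366/163 = 3183*(96/48803) - 366/163 = 305568/48803 - 366/163 = 31945686/7954889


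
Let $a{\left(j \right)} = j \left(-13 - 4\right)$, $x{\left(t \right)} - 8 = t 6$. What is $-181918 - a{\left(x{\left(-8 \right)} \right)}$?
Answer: $-182598$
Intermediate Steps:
$x{\left(t \right)} = 8 + 6 t$ ($x{\left(t \right)} = 8 + t 6 = 8 + 6 t$)
$a{\left(j \right)} = - 17 j$ ($a{\left(j \right)} = j \left(-17\right) = - 17 j$)
$-181918 - a{\left(x{\left(-8 \right)} \right)} = -181918 - - 17 \left(8 + 6 \left(-8\right)\right) = -181918 - - 17 \left(8 - 48\right) = -181918 - \left(-17\right) \left(-40\right) = -181918 - 680 = -182598$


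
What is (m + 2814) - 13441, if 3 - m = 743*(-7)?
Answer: -5423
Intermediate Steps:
m = 5204 (m = 3 - 743*(-7) = 3 - 1*(-5201) = 3 + 5201 = 5204)
(m + 2814) - 13441 = (5204 + 2814) - 13441 = 8018 - 13441 = -5423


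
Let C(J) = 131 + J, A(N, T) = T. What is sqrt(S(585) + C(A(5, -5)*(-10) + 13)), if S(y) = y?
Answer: sqrt(779) ≈ 27.911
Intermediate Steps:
sqrt(S(585) + C(A(5, -5)*(-10) + 13)) = sqrt(585 + (131 + (-5*(-10) + 13))) = sqrt(585 + (131 + (50 + 13))) = sqrt(585 + (131 + 63)) = sqrt(585 + 194) = sqrt(779)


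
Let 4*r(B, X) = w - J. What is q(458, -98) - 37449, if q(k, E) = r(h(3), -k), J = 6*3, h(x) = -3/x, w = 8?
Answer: -74903/2 ≈ -37452.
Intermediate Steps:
J = 18
r(B, X) = -5/2 (r(B, X) = (8 - 1*18)/4 = (8 - 18)/4 = (¼)*(-10) = -5/2)
q(k, E) = -5/2
q(458, -98) - 37449 = -5/2 - 37449 = -74903/2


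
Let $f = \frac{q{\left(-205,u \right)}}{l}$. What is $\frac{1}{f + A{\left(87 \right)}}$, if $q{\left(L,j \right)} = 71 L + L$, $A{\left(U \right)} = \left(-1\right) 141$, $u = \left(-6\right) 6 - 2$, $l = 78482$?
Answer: $- \frac{39241}{5540361} \approx -0.0070828$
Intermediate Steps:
$u = -38$ ($u = -36 - 2 = -38$)
$A{\left(U \right)} = -141$
$q{\left(L,j \right)} = 72 L$
$f = - \frac{7380}{39241}$ ($f = \frac{72 \left(-205\right)}{78482} = \left(-14760\right) \frac{1}{78482} = - \frac{7380}{39241} \approx -0.18807$)
$\frac{1}{f + A{\left(87 \right)}} = \frac{1}{- \frac{7380}{39241} - 141} = \frac{1}{- \frac{5540361}{39241}} = - \frac{39241}{5540361}$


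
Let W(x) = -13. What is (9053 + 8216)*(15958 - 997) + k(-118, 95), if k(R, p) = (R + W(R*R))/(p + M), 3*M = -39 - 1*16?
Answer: 59423146677/230 ≈ 2.5836e+8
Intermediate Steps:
M = -55/3 (M = (-39 - 1*16)/3 = (-39 - 16)/3 = (1/3)*(-55) = -55/3 ≈ -18.333)
k(R, p) = (-13 + R)/(-55/3 + p) (k(R, p) = (R - 13)/(p - 55/3) = (-13 + R)/(-55/3 + p))
(9053 + 8216)*(15958 - 997) + k(-118, 95) = (9053 + 8216)*(15958 - 997) + 3*(-13 - 118)/(-55 + 3*95) = 17269*14961 + 3*(-131)/(-55 + 285) = 258361509 + 3*(-131)/230 = 258361509 + 3*(1/230)*(-131) = 258361509 - 393/230 = 59423146677/230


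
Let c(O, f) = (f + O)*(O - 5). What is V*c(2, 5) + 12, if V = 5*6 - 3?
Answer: -555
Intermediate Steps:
c(O, f) = (-5 + O)*(O + f) (c(O, f) = (O + f)*(-5 + O) = (-5 + O)*(O + f))
V = 27 (V = 30 - 3 = 27)
V*c(2, 5) + 12 = 27*(2**2 - 5*2 - 5*5 + 2*5) + 12 = 27*(4 - 10 - 25 + 10) + 12 = 27*(-21) + 12 = -567 + 12 = -555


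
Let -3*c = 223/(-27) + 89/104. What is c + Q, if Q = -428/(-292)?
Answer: 2418965/614952 ≈ 3.9336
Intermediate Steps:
c = 20789/8424 (c = -(223/(-27) + 89/104)/3 = -(223*(-1/27) + 89*(1/104))/3 = -(-223/27 + 89/104)/3 = -⅓*(-20789/2808) = 20789/8424 ≈ 2.4678)
Q = 107/73 (Q = -428*(-1/292) = 107/73 ≈ 1.4658)
c + Q = 20789/8424 + 107/73 = 2418965/614952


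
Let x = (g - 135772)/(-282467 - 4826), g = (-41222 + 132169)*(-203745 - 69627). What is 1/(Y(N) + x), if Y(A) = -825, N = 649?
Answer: 287293/24625482331 ≈ 1.1666e-5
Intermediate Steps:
g = -24862363284 (g = 90947*(-273372) = -24862363284)
x = 24862499056/287293 (x = (-24862363284 - 135772)/(-282467 - 4826) = -24862499056/(-287293) = -24862499056*(-1/287293) = 24862499056/287293 ≈ 86541.)
1/(Y(N) + x) = 1/(-825 + 24862499056/287293) = 1/(24625482331/287293) = 287293/24625482331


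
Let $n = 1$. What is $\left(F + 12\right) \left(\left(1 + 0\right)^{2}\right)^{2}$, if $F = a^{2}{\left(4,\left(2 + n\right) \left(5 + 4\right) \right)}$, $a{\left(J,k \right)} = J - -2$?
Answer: $48$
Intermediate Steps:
$a{\left(J,k \right)} = 2 + J$ ($a{\left(J,k \right)} = J + 2 = 2 + J$)
$F = 36$ ($F = \left(2 + 4\right)^{2} = 6^{2} = 36$)
$\left(F + 12\right) \left(\left(1 + 0\right)^{2}\right)^{2} = \left(36 + 12\right) \left(\left(1 + 0\right)^{2}\right)^{2} = 48 \left(1^{2}\right)^{2} = 48 \cdot 1^{2} = 48 \cdot 1 = 48$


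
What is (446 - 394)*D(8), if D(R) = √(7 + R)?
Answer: 52*√15 ≈ 201.40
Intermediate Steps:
(446 - 394)*D(8) = (446 - 394)*√(7 + 8) = 52*√15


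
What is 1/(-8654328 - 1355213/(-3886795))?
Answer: -3886795/33637597443547 ≈ -1.1555e-7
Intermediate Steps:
1/(-8654328 - 1355213/(-3886795)) = 1/(-8654328 - 1355213*(-1/3886795)) = 1/(-8654328 + 1355213/3886795) = 1/(-33637597443547/3886795) = -3886795/33637597443547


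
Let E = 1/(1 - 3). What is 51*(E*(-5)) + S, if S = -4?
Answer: 247/2 ≈ 123.50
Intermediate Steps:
E = -1/2 (E = 1/(-2) = -1/2 ≈ -0.50000)
51*(E*(-5)) + S = 51*(-1/2*(-5)) - 4 = 51*(5/2) - 4 = 255/2 - 4 = 247/2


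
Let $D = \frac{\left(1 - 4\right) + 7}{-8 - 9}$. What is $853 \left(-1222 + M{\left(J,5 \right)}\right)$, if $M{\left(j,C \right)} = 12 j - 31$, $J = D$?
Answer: $- \frac{18210697}{17} \approx -1.0712 \cdot 10^{6}$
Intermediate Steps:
$D = - \frac{4}{17}$ ($D = \frac{-3 + 7}{-17} = 4 \left(- \frac{1}{17}\right) = - \frac{4}{17} \approx -0.23529$)
$J = - \frac{4}{17} \approx -0.23529$
$M{\left(j,C \right)} = -31 + 12 j$
$853 \left(-1222 + M{\left(J,5 \right)}\right) = 853 \left(-1222 + \left(-31 + 12 \left(- \frac{4}{17}\right)\right)\right) = 853 \left(-1222 - \frac{575}{17}\right) = 853 \left(- \frac{21349}{17}\right) = - \frac{18210697}{17}$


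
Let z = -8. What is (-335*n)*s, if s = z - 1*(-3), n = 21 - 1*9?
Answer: 20100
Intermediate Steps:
n = 12 (n = 21 - 9 = 12)
s = -5 (s = -8 - 1*(-3) = -8 + 3 = -5)
(-335*n)*s = -335*12*(-5) = -4020*(-5) = 20100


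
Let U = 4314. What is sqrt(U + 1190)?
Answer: 8*sqrt(86) ≈ 74.189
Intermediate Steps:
sqrt(U + 1190) = sqrt(4314 + 1190) = sqrt(5504) = 8*sqrt(86)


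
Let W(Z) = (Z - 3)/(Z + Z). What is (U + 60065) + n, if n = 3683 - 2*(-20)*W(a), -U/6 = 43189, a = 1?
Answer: -195426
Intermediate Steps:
W(Z) = (-3 + Z)/(2*Z) (W(Z) = (-3 + Z)/((2*Z)) = (-3 + Z)*(1/(2*Z)) = (-3 + Z)/(2*Z))
U = -259134 (U = -6*43189 = -259134)
n = 3643 (n = 3683 - 2*(-20)*(½)*(-3 + 1)/1 = 3683 - (-40)*(½)*1*(-2) = 3683 - (-40)*(-1) = 3683 - 1*40 = 3683 - 40 = 3643)
(U + 60065) + n = (-259134 + 60065) + 3643 = -199069 + 3643 = -195426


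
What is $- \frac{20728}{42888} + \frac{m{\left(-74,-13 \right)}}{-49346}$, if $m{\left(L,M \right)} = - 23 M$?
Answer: $- \frac{129458425}{264543906} \approx -0.48936$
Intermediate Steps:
$- \frac{20728}{42888} + \frac{m{\left(-74,-13 \right)}}{-49346} = - \frac{20728}{42888} + \frac{\left(-23\right) \left(-13\right)}{-49346} = \left(-20728\right) \frac{1}{42888} + 299 \left(- \frac{1}{49346}\right) = - \frac{2591}{5361} - \frac{299}{49346} = - \frac{129458425}{264543906}$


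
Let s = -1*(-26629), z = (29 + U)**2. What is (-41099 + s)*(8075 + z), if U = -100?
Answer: -189788520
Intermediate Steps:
z = 5041 (z = (29 - 100)**2 = (-71)**2 = 5041)
s = 26629
(-41099 + s)*(8075 + z) = (-41099 + 26629)*(8075 + 5041) = -14470*13116 = -189788520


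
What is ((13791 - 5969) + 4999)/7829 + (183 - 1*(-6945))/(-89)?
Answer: -54664043/696781 ≈ -78.452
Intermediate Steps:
((13791 - 5969) + 4999)/7829 + (183 - 1*(-6945))/(-89) = (7822 + 4999)*(1/7829) + (183 + 6945)*(-1/89) = 12821*(1/7829) + 7128*(-1/89) = 12821/7829 - 7128/89 = -54664043/696781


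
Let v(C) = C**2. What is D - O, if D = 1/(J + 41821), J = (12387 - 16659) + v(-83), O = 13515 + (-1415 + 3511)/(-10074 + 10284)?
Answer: -63107425769/4665990 ≈ -13525.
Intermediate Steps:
O = 1420123/105 (O = 13515 + 2096/210 = 13515 + 2096*(1/210) = 13515 + 1048/105 = 1420123/105 ≈ 13525.)
J = 2617 (J = (12387 - 16659) + (-83)**2 = -4272 + 6889 = 2617)
D = 1/44438 (D = 1/(2617 + 41821) = 1/44438 ≈ 2.2503e-5)
D - O = 1/44438 - 1*1420123/105 = 1/44438 - 1420123/105 = -63107425769/4665990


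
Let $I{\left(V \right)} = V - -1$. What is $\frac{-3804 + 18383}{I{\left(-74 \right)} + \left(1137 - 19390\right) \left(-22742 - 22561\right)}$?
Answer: $\frac{14579}{826915586} \approx 1.7631 \cdot 10^{-5}$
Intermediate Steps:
$I{\left(V \right)} = 1 + V$ ($I{\left(V \right)} = V + 1 = 1 + V$)
$\frac{-3804 + 18383}{I{\left(-74 \right)} + \left(1137 - 19390\right) \left(-22742 - 22561\right)} = \frac{-3804 + 18383}{\left(1 - 74\right) + \left(1137 - 19390\right) \left(-22742 - 22561\right)} = \frac{14579}{-73 - -826915659} = \frac{14579}{-73 + 826915659} = \frac{14579}{826915586}$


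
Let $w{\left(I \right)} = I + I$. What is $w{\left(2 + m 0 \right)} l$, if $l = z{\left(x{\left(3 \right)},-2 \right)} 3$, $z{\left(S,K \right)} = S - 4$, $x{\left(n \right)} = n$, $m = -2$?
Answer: $-12$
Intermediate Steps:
$z{\left(S,K \right)} = -4 + S$
$l = -3$ ($l = \left(-4 + 3\right) 3 = \left(-1\right) 3 = -3$)
$w{\left(I \right)} = 2 I$
$w{\left(2 + m 0 \right)} l = 2 \left(2 - 0\right) \left(-3\right) = 2 \left(2 + 0\right) \left(-3\right) = 2 \cdot 2 \left(-3\right) = 4 \left(-3\right) = -12$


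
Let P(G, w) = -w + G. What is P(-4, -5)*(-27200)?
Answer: -27200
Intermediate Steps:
P(G, w) = G - w
P(-4, -5)*(-27200) = (-4 - 1*(-5))*(-27200) = (-4 + 5)*(-27200) = 1*(-27200) = -27200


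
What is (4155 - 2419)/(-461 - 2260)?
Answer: -1736/2721 ≈ -0.63800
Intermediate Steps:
(4155 - 2419)/(-461 - 2260) = 1736/(-2721) = 1736*(-1/2721) = -1736/2721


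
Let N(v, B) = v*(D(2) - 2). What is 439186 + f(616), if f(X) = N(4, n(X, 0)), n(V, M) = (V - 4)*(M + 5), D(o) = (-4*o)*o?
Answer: 439114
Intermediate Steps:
D(o) = -4*o**2
n(V, M) = (-4 + V)*(5 + M)
N(v, B) = -18*v (N(v, B) = v*(-4*2**2 - 2) = v*(-4*4 - 2) = v*(-16 - 2) = v*(-18) = -18*v)
f(X) = -72 (f(X) = -18*4 = -72)
439186 + f(616) = 439186 - 72 = 439114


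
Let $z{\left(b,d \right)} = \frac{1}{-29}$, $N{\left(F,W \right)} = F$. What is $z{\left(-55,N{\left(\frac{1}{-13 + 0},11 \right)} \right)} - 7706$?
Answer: $- \frac{223475}{29} \approx -7706.0$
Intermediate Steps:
$z{\left(b,d \right)} = - \frac{1}{29}$
$z{\left(-55,N{\left(\frac{1}{-13 + 0},11 \right)} \right)} - 7706 = - \frac{1}{29} - 7706 = - \frac{223475}{29}$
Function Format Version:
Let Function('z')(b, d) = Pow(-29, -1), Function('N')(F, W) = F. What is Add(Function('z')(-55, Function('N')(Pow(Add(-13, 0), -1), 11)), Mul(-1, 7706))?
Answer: Rational(-223475, 29) ≈ -7706.0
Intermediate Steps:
Function('z')(b, d) = Rational(-1, 29)
Add(Function('z')(-55, Function('N')(Pow(Add(-13, 0), -1), 11)), Mul(-1, 7706)) = Add(Rational(-1, 29), Mul(-1, 7706)) = Add(Rational(-1, 29), -7706) = Rational(-223475, 29)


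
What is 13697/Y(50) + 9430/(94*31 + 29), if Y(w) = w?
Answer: 40781771/147150 ≈ 277.14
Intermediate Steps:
13697/Y(50) + 9430/(94*31 + 29) = 13697/50 + 9430/(94*31 + 29) = 13697*(1/50) + 9430/(2914 + 29) = 13697/50 + 9430/2943 = 40781771/147150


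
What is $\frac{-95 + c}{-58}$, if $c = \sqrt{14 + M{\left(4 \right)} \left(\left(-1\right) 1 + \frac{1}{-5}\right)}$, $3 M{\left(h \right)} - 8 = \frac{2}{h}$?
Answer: $\frac{95}{58} - \frac{\sqrt{265}}{290} \approx 1.5818$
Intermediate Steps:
$M{\left(h \right)} = \frac{8}{3} + \frac{2}{3 h}$ ($M{\left(h \right)} = \frac{8}{3} + \frac{2 \frac{1}{h}}{3} = \frac{8}{3} + \frac{2}{3 h}$)
$c = \frac{\sqrt{265}}{5}$ ($c = \sqrt{14 + \frac{2 \left(1 + 4 \cdot 4\right)}{3 \cdot 4} \left(\left(-1\right) 1 + \frac{1}{-5}\right)} = \sqrt{14 + \frac{2}{3} \cdot \frac{1}{4} \left(1 + 16\right) \left(-1 - \frac{1}{5}\right)} = \sqrt{14 + \frac{2}{3} \cdot \frac{1}{4} \cdot 17 \left(- \frac{6}{5}\right)} = \sqrt{14 + \frac{17}{6} \left(- \frac{6}{5}\right)} = \sqrt{14 - \frac{17}{5}} = \sqrt{\frac{53}{5}} = \frac{\sqrt{265}}{5} \approx 3.2558$)
$\frac{-95 + c}{-58} = \frac{-95 + \frac{\sqrt{265}}{5}}{-58} = - \frac{-95 + \frac{\sqrt{265}}{5}}{58} = \frac{95}{58} - \frac{\sqrt{265}}{290}$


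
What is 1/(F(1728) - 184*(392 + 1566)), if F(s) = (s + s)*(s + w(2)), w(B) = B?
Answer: 1/5618608 ≈ 1.7798e-7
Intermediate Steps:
F(s) = 2*s*(2 + s) (F(s) = (s + s)*(s + 2) = (2*s)*(2 + s) = 2*s*(2 + s))
1/(F(1728) - 184*(392 + 1566)) = 1/(2*1728*(2 + 1728) - 184*(392 + 1566)) = 1/(2*1728*1730 - 184*1958) = 1/(5978880 - 360272) = 1/5618608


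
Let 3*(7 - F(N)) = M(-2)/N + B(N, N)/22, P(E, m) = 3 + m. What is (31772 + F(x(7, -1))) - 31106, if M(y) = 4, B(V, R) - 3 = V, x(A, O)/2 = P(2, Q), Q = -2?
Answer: 44369/66 ≈ 672.26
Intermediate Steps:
x(A, O) = 2 (x(A, O) = 2*(3 - 2) = 2*1 = 2)
B(V, R) = 3 + V
F(N) = 153/22 - 4/(3*N) - N/66 (F(N) = 7 - (4/N + (3 + N)/22)/3 = 7 - (4/N + (3 + N)*(1/22))/3 = 7 - (4/N + (3/22 + N/22))/3 = 7 - (3/22 + 4/N + N/22)/3 = 7 + (-1/22 - 4/(3*N) - N/66) = 153/22 - 4/(3*N) - N/66)
(31772 + F(x(7, -1))) - 31106 = (31772 + (1/66)*(-88 + 2*(459 - 1*2))/2) - 31106 = (31772 + (1/66)*(1/2)*(-88 + 2*(459 - 2))) - 31106 = (31772 + (1/66)*(1/2)*(-88 + 2*457)) - 31106 = (31772 + (1/66)*(1/2)*(-88 + 914)) - 31106 = (31772 + (1/66)*(1/2)*826) - 31106 = (31772 + 413/66) - 31106 = 2097365/66 - 31106 = 44369/66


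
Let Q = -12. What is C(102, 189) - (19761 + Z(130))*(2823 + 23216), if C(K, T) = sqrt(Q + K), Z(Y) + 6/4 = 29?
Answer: -1030545503/2 + 3*sqrt(10) ≈ -5.1527e+8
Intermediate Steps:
Z(Y) = 55/2 (Z(Y) = -3/2 + 29 = 55/2)
C(K, T) = sqrt(-12 + K)
C(102, 189) - (19761 + Z(130))*(2823 + 23216) = sqrt(-12 + 102) - (19761 + 55/2)*(2823 + 23216) = sqrt(90) - 39577*26039/2 = 3*sqrt(10) - 1*1030545503/2 = 3*sqrt(10) - 1030545503/2 = -1030545503/2 + 3*sqrt(10)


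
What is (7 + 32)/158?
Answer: 39/158 ≈ 0.24684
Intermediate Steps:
(7 + 32)/158 = 39*(1/158) = 39/158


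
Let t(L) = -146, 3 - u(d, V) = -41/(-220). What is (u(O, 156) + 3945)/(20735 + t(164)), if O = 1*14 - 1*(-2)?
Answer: 868519/4529580 ≈ 0.19174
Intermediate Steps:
O = 16 (O = 14 + 2 = 16)
u(d, V) = 619/220 (u(d, V) = 3 - (-41)/(-220) = 3 - (-41)*(-1)/220 = 3 - 1*41/220 = 3 - 41/220 = 619/220)
(u(O, 156) + 3945)/(20735 + t(164)) = (619/220 + 3945)/(20735 - 146) = (868519/220)/20589 = (868519/220)*(1/20589) = 868519/4529580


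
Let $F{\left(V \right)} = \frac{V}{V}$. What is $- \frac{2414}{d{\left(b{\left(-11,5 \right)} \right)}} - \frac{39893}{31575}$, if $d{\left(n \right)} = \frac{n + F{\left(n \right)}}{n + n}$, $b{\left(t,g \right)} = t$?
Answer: $- \frac{167728403}{31575} \approx -5312.1$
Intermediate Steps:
$F{\left(V \right)} = 1$
$d{\left(n \right)} = \frac{1 + n}{2 n}$ ($d{\left(n \right)} = \frac{n + 1}{n + n} = \frac{1 + n}{2 n}$)
$- \frac{2414}{d{\left(b{\left(-11,5 \right)} \right)}} - \frac{39893}{31575} = - \frac{2414}{\frac{1}{2} \frac{1}{-11} \left(1 - 11\right)} - \frac{39893}{31575} = - \frac{2414}{\frac{1}{2} \left(- \frac{1}{11}\right) \left(-10\right)} - \frac{39893}{31575} = - \frac{2414}{\frac{5}{11}} - \frac{39893}{31575} = \left(-2414\right) \frac{11}{5} - \frac{39893}{31575} = - \frac{26554}{5} - \frac{39893}{31575} = - \frac{167728403}{31575}$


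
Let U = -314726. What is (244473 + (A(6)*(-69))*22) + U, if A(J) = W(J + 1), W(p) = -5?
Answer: -62663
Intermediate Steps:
A(J) = -5
(244473 + (A(6)*(-69))*22) + U = (244473 - 5*(-69)*22) - 314726 = (244473 + 345*22) - 314726 = (244473 + 7590) - 314726 = 252063 - 314726 = -62663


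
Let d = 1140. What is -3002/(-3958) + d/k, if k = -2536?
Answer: 387619/1254686 ≈ 0.30894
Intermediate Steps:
-3002/(-3958) + d/k = -3002/(-3958) + 1140/(-2536) = -3002*(-1/3958) + 1140*(-1/2536) = 1501/1979 - 285/634 = 387619/1254686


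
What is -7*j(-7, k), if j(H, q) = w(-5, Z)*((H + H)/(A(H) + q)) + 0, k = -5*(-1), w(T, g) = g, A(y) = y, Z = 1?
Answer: -49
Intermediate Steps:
k = 5
j(H, q) = 2*H/(H + q) (j(H, q) = 1*((H + H)/(H + q)) + 0 = 1*((2*H)/(H + q)) + 0 = 1*(2*H/(H + q)) + 0 = 2*H/(H + q) + 0 = 2*H/(H + q))
-7*j(-7, k) = -14*(-7)/(-7 + 5) = -14*(-7)/(-2) = -14*(-7)*(-1)/2 = -7*7 = -49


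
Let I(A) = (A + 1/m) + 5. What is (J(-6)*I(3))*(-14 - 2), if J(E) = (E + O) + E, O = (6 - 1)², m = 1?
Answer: -1872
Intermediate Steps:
O = 25 (O = 5² = 25)
I(A) = 6 + A (I(A) = (A + 1/1) + 5 = (A + 1) + 5 = (1 + A) + 5 = 6 + A)
J(E) = 25 + 2*E (J(E) = (E + 25) + E = (25 + E) + E = 25 + 2*E)
(J(-6)*I(3))*(-14 - 2) = ((25 + 2*(-6))*(6 + 3))*(-14 - 2) = ((25 - 12)*9)*(-16) = (13*9)*(-16) = 117*(-16) = -1872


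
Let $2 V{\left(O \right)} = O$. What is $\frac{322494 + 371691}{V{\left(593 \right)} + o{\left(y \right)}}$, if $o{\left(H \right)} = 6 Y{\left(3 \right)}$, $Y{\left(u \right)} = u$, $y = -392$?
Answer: $\frac{1388370}{629} \approx 2207.3$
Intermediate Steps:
$V{\left(O \right)} = \frac{O}{2}$
$o{\left(H \right)} = 18$ ($o{\left(H \right)} = 6 \cdot 3 = 18$)
$\frac{322494 + 371691}{V{\left(593 \right)} + o{\left(y \right)}} = \frac{322494 + 371691}{\frac{1}{2} \cdot 593 + 18} = \frac{694185}{\frac{593}{2} + 18} = \frac{694185}{\frac{629}{2}} = 694185 \cdot \frac{2}{629} = \frac{1388370}{629}$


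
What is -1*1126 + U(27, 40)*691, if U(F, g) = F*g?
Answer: 745154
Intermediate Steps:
-1*1126 + U(27, 40)*691 = -1*1126 + (27*40)*691 = -1126 + 1080*691 = -1126 + 746280 = 745154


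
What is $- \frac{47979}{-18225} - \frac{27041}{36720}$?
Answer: $\frac{348139}{183600} \approx 1.8962$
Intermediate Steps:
$- \frac{47979}{-18225} - \frac{27041}{36720} = \left(-47979\right) \left(- \frac{1}{18225}\right) - \frac{27041}{36720} = \frac{1777}{675} - \frac{27041}{36720} = \frac{348139}{183600}$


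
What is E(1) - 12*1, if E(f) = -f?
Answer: -13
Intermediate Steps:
E(1) - 12*1 = -1*1 - 12*1 = -1 - 12 = -13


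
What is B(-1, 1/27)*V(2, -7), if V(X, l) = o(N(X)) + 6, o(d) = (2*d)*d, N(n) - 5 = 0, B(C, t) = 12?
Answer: 672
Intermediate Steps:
N(n) = 5 (N(n) = 5 + 0 = 5)
o(d) = 2*d²
V(X, l) = 56 (V(X, l) = 2*5² + 6 = 2*25 + 6 = 50 + 6 = 56)
B(-1, 1/27)*V(2, -7) = 12*56 = 672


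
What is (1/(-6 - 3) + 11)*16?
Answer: 1568/9 ≈ 174.22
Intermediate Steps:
(1/(-6 - 3) + 11)*16 = (1/(-9) + 11)*16 = (-⅑ + 11)*16 = (98/9)*16 = 1568/9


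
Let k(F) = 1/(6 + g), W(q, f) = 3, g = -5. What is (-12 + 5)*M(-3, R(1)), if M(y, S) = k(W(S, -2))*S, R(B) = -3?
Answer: 21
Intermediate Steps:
k(F) = 1 (k(F) = 1/(6 - 5) = 1/1 = 1)
M(y, S) = S (M(y, S) = 1*S = S)
(-12 + 5)*M(-3, R(1)) = (-12 + 5)*(-3) = -7*(-3) = 21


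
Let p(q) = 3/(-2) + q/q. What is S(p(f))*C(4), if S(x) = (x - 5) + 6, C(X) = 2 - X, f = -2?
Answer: -1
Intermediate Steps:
p(q) = -1/2 (p(q) = 3*(-1/2) + 1 = -3/2 + 1 = -1/2)
S(x) = 1 + x (S(x) = (-5 + x) + 6 = 1 + x)
S(p(f))*C(4) = (1 - 1/2)*(2 - 1*4) = (2 - 4)/2 = (1/2)*(-2) = -1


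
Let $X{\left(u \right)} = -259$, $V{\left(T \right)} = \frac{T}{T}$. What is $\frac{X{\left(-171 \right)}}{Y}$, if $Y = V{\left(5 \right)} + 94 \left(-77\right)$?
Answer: $\frac{259}{7237} \approx 0.035788$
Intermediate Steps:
$V{\left(T \right)} = 1$
$Y = -7237$ ($Y = 1 + 94 \left(-77\right) = 1 - 7238 = -7237$)
$\frac{X{\left(-171 \right)}}{Y} = - \frac{259}{-7237} = \left(-259\right) \left(- \frac{1}{7237}\right) = \frac{259}{7237}$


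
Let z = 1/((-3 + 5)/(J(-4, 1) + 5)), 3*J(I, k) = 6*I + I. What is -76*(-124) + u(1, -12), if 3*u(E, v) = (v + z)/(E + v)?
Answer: 1866037/198 ≈ 9424.4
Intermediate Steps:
J(I, k) = 7*I/3 (J(I, k) = (6*I + I)/3 = (7*I)/3 = 7*I/3)
z = -13/6 (z = 1/((-3 + 5)/((7/3)*(-4) + 5)) = 1/(2/(-28/3 + 5)) = 1/(2/(-13/3)) = 1/(2*(-3/13)) = 1/(-6/13) = -13/6 ≈ -2.1667)
u(E, v) = (-13/6 + v)/(3*(E + v)) (u(E, v) = ((v - 13/6)/(E + v))/3 = ((-13/6 + v)/(E + v))/3 = (-13/6 + v)/(3*(E + v)))
-76*(-124) + u(1, -12) = -76*(-124) + (-13/18 + (⅓)*(-12))/(1 - 12) = 9424 + (-13/18 - 4)/(-11) = 9424 - 1/11*(-85/18) = 9424 + 85/198 = 1866037/198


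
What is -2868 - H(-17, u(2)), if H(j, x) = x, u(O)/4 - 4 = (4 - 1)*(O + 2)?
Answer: -2932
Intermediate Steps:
u(O) = 40 + 12*O (u(O) = 16 + 4*((4 - 1)*(O + 2)) = 16 + 4*(3*(2 + O)) = 16 + 4*(6 + 3*O) = 16 + (24 + 12*O) = 40 + 12*O)
-2868 - H(-17, u(2)) = -2868 - (40 + 12*2) = -2868 - (40 + 24) = -2868 - 1*64 = -2868 - 64 = -2932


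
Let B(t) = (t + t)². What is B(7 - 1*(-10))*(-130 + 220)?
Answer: 104040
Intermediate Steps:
B(t) = 4*t² (B(t) = (2*t)² = 4*t²)
B(7 - 1*(-10))*(-130 + 220) = (4*(7 - 1*(-10))²)*(-130 + 220) = (4*(7 + 10)²)*90 = (4*17²)*90 = (4*289)*90 = 1156*90 = 104040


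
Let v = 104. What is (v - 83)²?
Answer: 441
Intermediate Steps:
(v - 83)² = (104 - 83)² = 21² = 441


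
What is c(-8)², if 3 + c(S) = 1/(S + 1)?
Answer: 484/49 ≈ 9.8775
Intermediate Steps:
c(S) = -3 + 1/(1 + S) (c(S) = -3 + 1/(S + 1) = -3 + 1/(1 + S))
c(-8)² = ((-2 - 3*(-8))/(1 - 8))² = ((-2 + 24)/(-7))² = (-⅐*22)² = (-22/7)² = 484/49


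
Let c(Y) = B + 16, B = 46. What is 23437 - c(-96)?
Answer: 23375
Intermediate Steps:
c(Y) = 62 (c(Y) = 46 + 16 = 62)
23437 - c(-96) = 23437 - 1*62 = 23437 - 62 = 23375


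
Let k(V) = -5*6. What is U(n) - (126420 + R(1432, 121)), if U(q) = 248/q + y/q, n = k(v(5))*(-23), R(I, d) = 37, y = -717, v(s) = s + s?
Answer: -87255799/690 ≈ -1.2646e+5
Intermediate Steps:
v(s) = 2*s
k(V) = -30
n = 690 (n = -30*(-23) = 690)
U(q) = -469/q (U(q) = 248/q - 717/q = -469/q)
U(n) - (126420 + R(1432, 121)) = -469/690 - (126420 + 37) = -469*1/690 - 1*126457 = -469/690 - 126457 = -87255799/690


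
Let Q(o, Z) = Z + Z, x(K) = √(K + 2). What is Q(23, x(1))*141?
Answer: 282*√3 ≈ 488.44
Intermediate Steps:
x(K) = √(2 + K)
Q(o, Z) = 2*Z
Q(23, x(1))*141 = (2*√(2 + 1))*141 = (2*√3)*141 = 282*√3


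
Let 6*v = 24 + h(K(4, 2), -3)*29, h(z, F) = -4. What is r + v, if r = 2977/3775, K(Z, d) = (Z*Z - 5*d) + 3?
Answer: -164719/11325 ≈ -14.545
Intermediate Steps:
K(Z, d) = 3 + Z² - 5*d (K(Z, d) = (Z² - 5*d) + 3 = 3 + Z² - 5*d)
r = 2977/3775 (r = 2977*(1/3775) = 2977/3775 ≈ 0.78861)
v = -46/3 (v = (24 - 4*29)/6 = (24 - 116)/6 = (⅙)*(-92) = -46/3 ≈ -15.333)
r + v = 2977/3775 - 46/3 = -164719/11325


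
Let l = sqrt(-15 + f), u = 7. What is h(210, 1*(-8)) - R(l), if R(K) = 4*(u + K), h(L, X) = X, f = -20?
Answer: -36 - 4*I*sqrt(35) ≈ -36.0 - 23.664*I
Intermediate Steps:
l = I*sqrt(35) (l = sqrt(-15 - 20) = sqrt(-35) = I*sqrt(35) ≈ 5.9161*I)
R(K) = 28 + 4*K (R(K) = 4*(7 + K) = 28 + 4*K)
h(210, 1*(-8)) - R(l) = 1*(-8) - (28 + 4*(I*sqrt(35))) = -8 - (28 + 4*I*sqrt(35)) = -8 + (-28 - 4*I*sqrt(35)) = -36 - 4*I*sqrt(35)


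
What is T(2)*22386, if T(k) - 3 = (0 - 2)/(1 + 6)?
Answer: 60762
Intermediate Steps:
T(k) = 19/7 (T(k) = 3 + (0 - 2)/(1 + 6) = 3 - 2/7 = 19/7)
T(2)*22386 = (19/7)*22386 = 60762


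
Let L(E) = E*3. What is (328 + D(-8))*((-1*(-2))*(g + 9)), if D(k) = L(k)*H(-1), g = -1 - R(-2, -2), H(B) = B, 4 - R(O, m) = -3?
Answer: 704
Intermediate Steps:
R(O, m) = 7 (R(O, m) = 4 - 1*(-3) = 4 + 3 = 7)
g = -8 (g = -1 - 1*7 = -1 - 7 = -8)
L(E) = 3*E
D(k) = -3*k (D(k) = (3*k)*(-1) = -3*k)
(328 + D(-8))*((-1*(-2))*(g + 9)) = (328 - 3*(-8))*((-1*(-2))*(-8 + 9)) = (328 + 24)*(2*1) = 352*2 = 704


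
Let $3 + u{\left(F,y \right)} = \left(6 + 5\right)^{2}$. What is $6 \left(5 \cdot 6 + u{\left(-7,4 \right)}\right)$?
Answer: $888$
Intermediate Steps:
$u{\left(F,y \right)} = 118$ ($u{\left(F,y \right)} = -3 + \left(6 + 5\right)^{2} = -3 + 11^{2} = -3 + 121 = 118$)
$6 \left(5 \cdot 6 + u{\left(-7,4 \right)}\right) = 6 \left(5 \cdot 6 + 118\right) = 6 \left(30 + 118\right) = 6 \cdot 148 = 888$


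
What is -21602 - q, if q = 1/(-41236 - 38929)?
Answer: -1731724329/80165 ≈ -21602.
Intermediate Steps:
q = -1/80165 (q = 1/(-80165) = -1/80165 ≈ -1.2474e-5)
-21602 - q = -21602 - 1*(-1/80165) = -21602 + 1/80165 = -1731724329/80165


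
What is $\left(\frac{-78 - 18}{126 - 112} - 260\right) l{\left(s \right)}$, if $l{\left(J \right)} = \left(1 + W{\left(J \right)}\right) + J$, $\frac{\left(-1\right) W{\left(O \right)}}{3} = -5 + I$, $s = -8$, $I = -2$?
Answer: $-3736$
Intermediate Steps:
$W{\left(O \right)} = 21$ ($W{\left(O \right)} = - 3 \left(-5 - 2\right) = \left(-3\right) \left(-7\right) = 21$)
$l{\left(J \right)} = 22 + J$ ($l{\left(J \right)} = \left(1 + 21\right) + J = 22 + J$)
$\left(\frac{-78 - 18}{126 - 112} - 260\right) l{\left(s \right)} = \left(\frac{-78 - 18}{126 - 112} - 260\right) \left(22 - 8\right) = \left(- \frac{96}{14} - 260\right) 14 = \left(\left(-96\right) \frac{1}{14} - 260\right) 14 = \left(- \frac{48}{7} - 260\right) 14 = \left(- \frac{1868}{7}\right) 14 = -3736$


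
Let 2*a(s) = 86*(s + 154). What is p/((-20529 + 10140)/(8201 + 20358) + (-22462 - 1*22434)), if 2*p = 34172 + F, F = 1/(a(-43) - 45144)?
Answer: -39398791524349/103527009117726 ≈ -0.38057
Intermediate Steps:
a(s) = 6622 + 43*s (a(s) = (86*(s + 154))/2 = (86*(154 + s))/2 = (13244 + 86*s)/2 = 6622 + 43*s)
F = -1/40371 (F = 1/((6622 + 43*(-43)) - 45144) = 1/((6622 - 1849) - 45144) = 1/(4773 - 45144) = 1/(-40371) = -1/40371 ≈ -2.4770e-5)
p = 1379557811/80742 (p = (34172 - 1/40371)/2 = (1/2)*(1379557811/40371) = 1379557811/80742 ≈ 17086.)
p/((-20529 + 10140)/(8201 + 20358) + (-22462 - 1*22434)) = 1379557811/(80742*((-20529 + 10140)/(8201 + 20358) + (-22462 - 1*22434))) = 1379557811/(80742*(-10389/28559 + (-22462 - 22434))) = 1379557811/(80742*(-10389*1/28559 - 44896)) = 1379557811/(80742*(-10389/28559 - 44896)) = 1379557811/(80742*(-1282195253/28559)) = (1379557811/80742)*(-28559/1282195253) = -39398791524349/103527009117726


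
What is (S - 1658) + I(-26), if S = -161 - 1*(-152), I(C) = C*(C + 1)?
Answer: -1017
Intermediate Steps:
I(C) = C*(1 + C)
S = -9 (S = -161 + 152 = -9)
(S - 1658) + I(-26) = (-9 - 1658) - 26*(1 - 26) = -1667 - 26*(-25) = -1667 + 650 = -1017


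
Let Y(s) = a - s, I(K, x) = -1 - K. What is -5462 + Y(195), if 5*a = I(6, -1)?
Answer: -28292/5 ≈ -5658.4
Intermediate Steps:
a = -7/5 (a = (-1 - 1*6)/5 = (-1 - 6)/5 = (1/5)*(-7) = -7/5 ≈ -1.4000)
Y(s) = -7/5 - s
-5462 + Y(195) = -5462 + (-7/5 - 1*195) = -5462 + (-7/5 - 195) = -5462 - 982/5 = -28292/5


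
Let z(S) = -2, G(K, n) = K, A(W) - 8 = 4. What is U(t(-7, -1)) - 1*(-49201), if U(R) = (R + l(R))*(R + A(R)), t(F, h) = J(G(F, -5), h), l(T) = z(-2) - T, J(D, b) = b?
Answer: 49179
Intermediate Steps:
A(W) = 12 (A(W) = 8 + 4 = 12)
l(T) = -2 - T
t(F, h) = h
U(R) = -24 - 2*R (U(R) = (R + (-2 - R))*(R + 12) = -2*(12 + R) = -24 - 2*R)
U(t(-7, -1)) - 1*(-49201) = (-24 - 2*(-1)) - 1*(-49201) = (-24 + 2) + 49201 = -22 + 49201 = 49179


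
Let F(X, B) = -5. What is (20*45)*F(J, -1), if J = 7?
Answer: -4500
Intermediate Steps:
(20*45)*F(J, -1) = (20*45)*(-5) = 900*(-5) = -4500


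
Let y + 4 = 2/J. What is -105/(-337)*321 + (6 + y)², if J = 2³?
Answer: 566577/5392 ≈ 105.08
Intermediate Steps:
J = 8
y = -15/4 (y = -4 + 2/8 = -4 + 2*(⅛) = -4 + ¼ = -15/4 ≈ -3.7500)
-105/(-337)*321 + (6 + y)² = -105/(-337)*321 + (6 - 15/4)² = -105*(-1/337)*321 + (9/4)² = (105/337)*321 + 81/16 = 33705/337 + 81/16 = 566577/5392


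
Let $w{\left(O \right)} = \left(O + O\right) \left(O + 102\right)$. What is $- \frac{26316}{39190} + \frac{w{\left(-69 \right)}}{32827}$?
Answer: $- \frac{521173296}{643245065} \approx -0.81023$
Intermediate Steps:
$w{\left(O \right)} = 2 O \left(102 + O\right)$
$- \frac{26316}{39190} + \frac{w{\left(-69 \right)}}{32827} = - \frac{26316}{39190} + \frac{2 \left(-69\right) \left(102 - 69\right)}{32827} = \left(-26316\right) \frac{1}{39190} + 2 \left(-69\right) 33 \cdot \frac{1}{32827} = - \frac{13158}{19595} - \frac{4554}{32827} = - \frac{521173296}{643245065}$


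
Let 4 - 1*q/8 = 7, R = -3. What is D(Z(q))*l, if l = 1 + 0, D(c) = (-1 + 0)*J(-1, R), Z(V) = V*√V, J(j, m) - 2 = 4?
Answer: -6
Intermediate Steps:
J(j, m) = 6 (J(j, m) = 2 + 4 = 6)
q = -24 (q = 32 - 8*7 = 32 - 56 = -24)
Z(V) = V^(3/2)
D(c) = -6 (D(c) = (-1 + 0)*6 = -1*6 = -6)
l = 1
D(Z(q))*l = -6*1 = -6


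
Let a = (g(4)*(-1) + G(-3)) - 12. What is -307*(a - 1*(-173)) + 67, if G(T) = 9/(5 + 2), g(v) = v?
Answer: -339687/7 ≈ -48527.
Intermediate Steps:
G(T) = 9/7
a = -103/7 (a = (4*(-1) + 9/7) - 12 = (-4 + 9/7) - 12 = -19/7 - 12 = -103/7 ≈ -14.714)
-307*(a - 1*(-173)) + 67 = -307*(-103/7 - 1*(-173)) + 67 = -307*(-103/7 + 173) + 67 = -307*1108/7 + 67 = -340156/7 + 67 = -339687/7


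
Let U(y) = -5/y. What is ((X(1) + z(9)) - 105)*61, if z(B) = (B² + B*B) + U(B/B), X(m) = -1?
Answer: 3111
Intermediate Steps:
z(B) = -5 + 2*B² (z(B) = (B² + B*B) - 5/(B/B) = (B² + B²) - 5/1 = 2*B² - 5*1 = 2*B² - 5 = -5 + 2*B²)
((X(1) + z(9)) - 105)*61 = ((-1 + (-5 + 2*9²)) - 105)*61 = ((-1 + (-5 + 2*81)) - 105)*61 = ((-1 + (-5 + 162)) - 105)*61 = ((-1 + 157) - 105)*61 = (156 - 105)*61 = 51*61 = 3111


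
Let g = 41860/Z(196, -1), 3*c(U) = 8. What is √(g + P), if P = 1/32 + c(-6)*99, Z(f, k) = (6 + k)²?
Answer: 9*√38290/40 ≈ 44.028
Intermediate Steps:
c(U) = 8/3 (c(U) = (⅓)*8 = 8/3)
P = 8449/32 (P = 1/32 + (8/3)*99 = 1/32 + 264 = 8449/32 ≈ 264.03)
g = 8372/5 (g = 41860/((6 - 1)²) = 41860/(5²) = 41860/25 = 41860*(1/25) = 8372/5 ≈ 1674.4)
√(g + P) = √(8372/5 + 8449/32) = √(310149/160) = 9*√38290/40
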